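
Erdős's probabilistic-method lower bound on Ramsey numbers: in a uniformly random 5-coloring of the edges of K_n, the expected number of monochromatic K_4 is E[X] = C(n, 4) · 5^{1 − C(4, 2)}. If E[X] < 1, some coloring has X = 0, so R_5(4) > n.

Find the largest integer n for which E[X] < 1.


We need C(n, 4) · 5^{1 − 6} < 1, i.e. C(n, 4) < 5^{6 − 1} = 3125.
Check values of n near the boundary:
  n = 15: C(15, 4) = 1365; 1365 < 3125? YES
  n = 16: C(16, 4) = 1820; 1820 < 3125? YES
  n = 17: C(17, 4) = 2380; 2380 < 3125? YES
  n = 18: C(18, 4) = 3060; 3060 < 3125? YES
  n = 19: C(19, 4) = 3876; 3876 < 3125? NO
  n = 20: C(20, 4) = 4845; 4845 < 3125? NO
  n = 21: C(21, 4) = 5985; 5985 < 3125? NO
The largest n with C(n, 4) < 3125 is n = 18 (where E[X] = 612/625 ≈ 0.9792000). Hence R_5(4) > 18, i.e. R_5(4) ≥ 19.

Largest n = 18; hence R_5(4) > 18.


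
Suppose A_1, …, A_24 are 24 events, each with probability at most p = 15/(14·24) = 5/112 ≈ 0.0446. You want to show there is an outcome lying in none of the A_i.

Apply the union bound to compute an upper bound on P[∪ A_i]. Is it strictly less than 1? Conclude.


Union bound: P[∪_{i=1}^{24} A_i] ≤ Σ_i P[A_i] ≤ 24·p = 24·(5/112) = 15/14.
Numerically: 15/14 ≈ 1.0714.
Is 15/14 < 1? NO.
Since the bound 15/14 is ≥ 1, the union bound is uninformative here; it does NOT by itself certify existence.

24·p = 15/14 ≈ 1.0714; existence NOT certified by the union bound.


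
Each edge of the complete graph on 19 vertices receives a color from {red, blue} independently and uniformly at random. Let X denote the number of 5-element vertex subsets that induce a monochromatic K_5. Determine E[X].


Let X = Σ_S X_S over the C(19, 5) = 11628 subsets S of size 5, where X_S = 1 if the K_5 on S is monochromatic.
For a fixed S, the K_5 on S has C(5, 2) = 10 edges. P[all 10 edges red] = (1/2)^10, and likewise for blue, so P[monochromatic] = 2·(1/2)^10 = 2^{1 − 10} = 1/512.
Summing: E[X] = C(19, 5) · 2^{1 − 10} = 11628 · 1/512 = 2907/128.
Numerically: E[X] ≈ 22.711.

E[X] = C(19,5)·2^(1−C(5,2)) = 2907/128 ≈ 22.711.


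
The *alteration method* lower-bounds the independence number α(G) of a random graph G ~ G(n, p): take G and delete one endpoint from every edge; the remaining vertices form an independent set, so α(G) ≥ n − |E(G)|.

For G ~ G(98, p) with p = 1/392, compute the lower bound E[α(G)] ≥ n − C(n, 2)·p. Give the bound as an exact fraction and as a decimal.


E[|E(G)|] = C(98, 2)·p = 4753 · (1/392) = 97/8.
E[α(G)] ≥ n − E[|E(G)|] = 98 − 97/8 = 687/8.
Numerically: ≈ 85.875000.
(This is only a lower bound; the true E[α(G)] may be larger.)

E[α(G)] ≥ 687/8 ≈ 85.875000.


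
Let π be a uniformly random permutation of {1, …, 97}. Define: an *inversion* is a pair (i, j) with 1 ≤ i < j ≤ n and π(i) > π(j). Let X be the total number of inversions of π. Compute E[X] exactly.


Write X = Σ X_I over the C(97, 2) = 4656 pairs i < j, with X_I the indicator of one inversion.
There are 4656 indicators.
For each fixed pair i < j, the values π(i) and π(j) are two distinct elements of {1, …, 97} in uniformly random order; by symmetry P[π(i) > π(j)] = 1/2.
By linearity: E[X] = 4656 · (1/2) = C(97, 2) · (1/2) = 4656/2 = 2328 ≈ 2328.0000.

E[X] = 2328 = 2328.0000.


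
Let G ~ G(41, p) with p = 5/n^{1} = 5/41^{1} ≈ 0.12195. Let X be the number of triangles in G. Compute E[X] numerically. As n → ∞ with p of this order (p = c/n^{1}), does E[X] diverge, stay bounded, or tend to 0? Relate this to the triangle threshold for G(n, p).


Number of potential triangles: C(41, 3) = 10660.
Each occurs with probability p³ ≈ (0.12195)³ ≈ 1.8136707e-03.
By linearity: E[X] = C(41, 3)·p³ ≈ 10660 · 1.8136707e-03 ≈ 19.33373.
Here α = 1, so p = 5/n is exactly at the triangle threshold p ~ 1/n. Asymptotically E[X] → c³/6 = 5³/6 = 125/6 ≈ 20.83333, a bounded constant. In this regime the triangle count is asymptotically Poisson(c³/6).

E[X] ≈ 19.33373; in regime p = Θ(1/n^{1}) E[X] stays bounded (at the triangle threshold p ~ 1/n).


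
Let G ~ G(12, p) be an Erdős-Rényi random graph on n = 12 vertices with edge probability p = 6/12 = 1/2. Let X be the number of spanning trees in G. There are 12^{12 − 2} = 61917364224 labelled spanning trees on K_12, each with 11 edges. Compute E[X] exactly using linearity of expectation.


K_12 has 12^{12 − 2} = 61917364224 labelled spanning trees.
For each such spanning tree H, let X_H = 1 if all 11 edges of H are present in G. Then P[X_H = 1] = p^{11} = (1/2)^{11} = 1/2048.
By linearity: E[X] = Σ_H E[X_H] = 61917364224 · p^{11} = 61917364224 · 1/2048 = 30233088.
Numerically: E[X] ≈ 3.0233e+07.

E[X] = 61917364224 · (1/2)^{11} = 30233088 ≈ 3.0233e+07.


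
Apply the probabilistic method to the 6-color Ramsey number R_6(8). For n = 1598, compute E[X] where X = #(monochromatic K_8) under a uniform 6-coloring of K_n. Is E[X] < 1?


E[X] = C(1598, 8) · 6^{1 − 28} = 1036267977730442348529 · 6^{−27} = 1036267977730442348529/1023490369077469249536.
As a reduced fraction: E[X] = 115140886414493594281/113721152119718805504 ≈ 1.012484.
Is E[X] < 1? NO.
Since E[X] ≥ 1, the first-moment bound is inconclusive at n = 1598; it does NOT by itself certify R_6(8) > 1598.

E[X] = 115140886414493594281/113721152119718805504 ≈ 1.012484; E[X] ≥ 1; first-moment method inconclusive here.


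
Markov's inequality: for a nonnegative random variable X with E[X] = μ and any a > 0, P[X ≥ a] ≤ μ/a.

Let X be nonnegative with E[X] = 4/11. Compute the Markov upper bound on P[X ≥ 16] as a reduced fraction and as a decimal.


μ = E[X] = 4/11, a = 16.
Markov: P[X ≥ 16] ≤ μ/a = (4/11)/16 = 1/44.
Numerically: ≈ 0.022727.
(Since a = 16 > μ = 0.363636, the bound 1/44 is < 1 and informative.)

P[X ≥ 16] ≤ 1/44 ≈ 0.022727.


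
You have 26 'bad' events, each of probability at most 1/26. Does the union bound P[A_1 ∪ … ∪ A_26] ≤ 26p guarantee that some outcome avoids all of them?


Union bound: P[∪_{i=1}^{26} A_i] ≤ Σ_i P[A_i] ≤ 26·p = 26·(1/26) = 1.
Numerically: 1 ≈ 1.00000.
Is 1 < 1? NO.
Since the bound 1 is ≥ 1, the union bound is uninformative here; it does NOT by itself certify existence.

26·p = 1 ≈ 1.00000; existence NOT certified by the union bound.


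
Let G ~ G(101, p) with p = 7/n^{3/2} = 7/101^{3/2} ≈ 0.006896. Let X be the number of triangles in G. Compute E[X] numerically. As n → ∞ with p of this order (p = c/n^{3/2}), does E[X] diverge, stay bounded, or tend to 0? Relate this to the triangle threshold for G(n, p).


Number of potential triangles: C(101, 3) = 166650.
Each occurs with probability p³ ≈ (0.006896)³ ≈ 3.279804e-07.
By linearity: E[X] = C(101, 3)·p³ ≈ 166650 · 3.279804e-07 ≈ 0.0547.
Since α = 3/2 > 1, p = c/n^{3/2} = o(1/n) is below the triangle threshold p ~ 1/n. Asymptotically E[X] ~ (c³/6)·n^{3(1−α)} = (7³/6)·n^{-1.5} → 0, so by Markov's inequality G has no triangles w.h.p.

E[X] ≈ 0.0547; in regime p = Θ(1/n^{3/2}) E[X] tends to 0 (below the triangle threshold p ~ 1/n).


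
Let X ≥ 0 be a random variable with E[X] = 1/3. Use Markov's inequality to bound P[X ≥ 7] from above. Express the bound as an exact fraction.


μ = E[X] = 1/3, a = 7.
Markov: P[X ≥ 7] ≤ μ/a = (1/3)/7 = 1/21.
Numerically: ≈ 0.0476.
(Since a = 7 > μ = 0.3333, the bound 1/21 is < 1 and informative.)

P[X ≥ 7] ≤ 1/21 ≈ 0.0476.


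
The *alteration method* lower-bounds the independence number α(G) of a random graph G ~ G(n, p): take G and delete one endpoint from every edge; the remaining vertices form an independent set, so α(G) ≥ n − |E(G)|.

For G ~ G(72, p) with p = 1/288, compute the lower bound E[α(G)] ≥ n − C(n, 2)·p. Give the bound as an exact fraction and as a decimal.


E[|E(G)|] = C(72, 2)·p = 2556 · (1/288) = 71/8.
E[α(G)] ≥ n − E[|E(G)|] = 72 − 71/8 = 505/8.
Numerically: ≈ 63.12500.
(This is only a lower bound; the true E[α(G)] may be larger.)

E[α(G)] ≥ 505/8 ≈ 63.12500.


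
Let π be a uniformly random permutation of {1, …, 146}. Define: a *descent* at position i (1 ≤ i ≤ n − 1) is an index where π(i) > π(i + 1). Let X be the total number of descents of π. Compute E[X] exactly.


Write X = Σ X_I over i = 1, …, 145, with X_I the indicator of one descent.
There are 145 indicators.
For each fixed i, the pair (π(i), π(i+1)) is a uniformly random ordered pair of distinct values from {1, …, 146}; by symmetry P[π(i) > π(i+1)] = 1/2.
By linearity: E[X] = 145 · (1/2) = (146 − 1) · (1/2) = 145/2 ≈ 72.5000.

E[X] = 145/2 = 72.5000.


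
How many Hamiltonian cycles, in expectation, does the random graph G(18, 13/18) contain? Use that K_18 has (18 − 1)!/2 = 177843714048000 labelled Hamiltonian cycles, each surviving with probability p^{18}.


K_18 has (18 − 1)!/2 = 177843714048000 labelled Hamiltonian cycles.
For each such Hamiltonian cycle H, let X_H = 1 if all 18 edges of H are present in G. Then P[X_H = 1] = p^{18} = (13/18)^{18} = 112455406951957393129/39346408075296537575424.
By linearity of expectation: E[X] = Σ_H E[X_H] = 177843714048000 · p^{18} = 177843714048000 · 112455406951957393129/39346408075296537575424 = 1674446952588776589016668875/3294258113514384.
Numerically: E[X] ≈ 5.083e+11.

E[X] = 177843714048000 · (13/18)^{18} = 1674446952588776589016668875/3294258113514384 ≈ 5.083e+11.


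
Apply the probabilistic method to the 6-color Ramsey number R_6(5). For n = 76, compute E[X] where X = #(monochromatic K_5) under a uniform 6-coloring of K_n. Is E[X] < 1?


E[X] = C(76, 5) · 6^{1 − 10} = 18474840 · 6^{−9} = 18474840/10077696.
As a reduced fraction: E[X] = 256595/139968 ≈ 1.83324.
Is E[X] < 1? NO.
Since E[X] ≥ 1, the first-moment bound is inconclusive at n = 76; it does NOT by itself certify R_6(5) > 76.

E[X] = 256595/139968 ≈ 1.83324; E[X] ≥ 1; first-moment method inconclusive here.


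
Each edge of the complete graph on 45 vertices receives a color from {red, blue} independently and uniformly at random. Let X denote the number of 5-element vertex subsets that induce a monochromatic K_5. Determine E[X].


Let X = Σ_S X_S over the C(45, 5) = 1221759 subsets S of size 5, where X_S = 1 if the K_5 on S is monochromatic.
For a fixed S, the K_5 on S has C(5, 2) = 10 edges. P[all 10 edges red] = (1/2)^10, and likewise for blue, so P[monochromatic] = 2·(1/2)^10 = 2^{1 − 10} = 1/512.
By linearity of expectation: E[X] = C(45, 5) · 2^{1 − 10} = 1221759 · 1/512 = 1221759/512.
Numerically: E[X] ≈ 2386.248.

E[X] = C(45,5)·2^(1−C(5,2)) = 1221759/512 ≈ 2386.248.


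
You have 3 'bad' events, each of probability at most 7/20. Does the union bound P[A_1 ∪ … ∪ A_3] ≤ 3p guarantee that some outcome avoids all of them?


Union bound: P[∪_{i=1}^{3} A_i] ≤ Σ_i P[A_i] ≤ 3·p = 3·(7/20) = 21/20.
Numerically: 21/20 ≈ 1.0500.
Is 21/20 < 1? NO.
Since the bound 21/20 is ≥ 1, the union bound is uninformative here; it does NOT by itself certify existence.

3·p = 21/20 ≈ 1.0500; existence NOT certified by the union bound.


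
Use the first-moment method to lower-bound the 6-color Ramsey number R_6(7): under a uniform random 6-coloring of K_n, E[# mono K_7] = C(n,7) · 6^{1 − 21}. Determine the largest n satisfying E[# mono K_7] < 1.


We need C(n, 7) · 6^{1 − 21} < 1, i.e. C(n, 7) < 6^{21 − 1} = 3656158440062976.
Check values of n near the boundary:
  n = 566: C(566, 7) = 3557206237959440; 3557206237959440 < 3656158440062976? YES
  n = 567: C(567, 7) = 3601671315933933; 3601671315933933 < 3656158440062976? YES
  n = 568: C(568, 7) = 3646611956239704; 3646611956239704 < 3656158440062976? YES
  n = 569: C(569, 7) = 3692032389858348; 3692032389858348 < 3656158440062976? NO
  n = 570: C(570, 7) = 3737936877831720; 3737936877831720 < 3656158440062976? NO
The largest n with C(n, 7) < 3656158440062976 is n = 568 (where E[X] = 16882462760369/16926659444736 ≈ 0.9974). Hence R_6(7) > 568, i.e. R_6(7) ≥ 569.

Largest n = 568; hence R_6(7) > 568.


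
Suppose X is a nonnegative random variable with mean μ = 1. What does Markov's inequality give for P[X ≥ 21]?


μ = E[X] = 1, a = 21.
Markov: P[X ≥ 21] ≤ μ/a = (1)/21 = 1/21.
Numerically: ≈ 0.048.
(Since a = 21 > μ = 1.000, the bound 1/21 is < 1 and informative.)

P[X ≥ 21] ≤ 1/21 ≈ 0.048.


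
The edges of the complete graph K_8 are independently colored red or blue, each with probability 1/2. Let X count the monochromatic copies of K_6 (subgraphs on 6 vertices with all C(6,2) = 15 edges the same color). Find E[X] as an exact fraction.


Let X = Σ_S X_S over the C(8, 6) = 28 subsets S of size 6, where X_S = 1 if the K_6 on S is monochromatic.
For a fixed S, the K_6 on S has C(6, 2) = 15 edges. P[all 15 edges red] = (1/2)^15, and likewise for blue, so P[monochromatic] = 2·(1/2)^15 = 2^{1 − 15} = 1/16384.
Summing: E[X] = C(8, 6) · 2^{1 − 15} = 28 · 1/16384 = 7/4096.
Numerically: E[X] ≈ 0.002.

E[X] = C(8,6)·2^(1−C(6,2)) = 7/4096 ≈ 0.002.


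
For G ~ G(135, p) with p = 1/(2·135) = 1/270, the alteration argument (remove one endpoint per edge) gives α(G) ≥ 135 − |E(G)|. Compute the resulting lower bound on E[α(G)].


E[|E(G)|] = C(135, 2)·p = 9045 · (1/270) = 67/2.
E[α(G)] ≥ n − E[|E(G)|] = 135 − 67/2 = 203/2.
Numerically: ≈ 101.500000.
(This is only a lower bound; the true E[α(G)] may be larger.)

E[α(G)] ≥ 203/2 ≈ 101.500000.


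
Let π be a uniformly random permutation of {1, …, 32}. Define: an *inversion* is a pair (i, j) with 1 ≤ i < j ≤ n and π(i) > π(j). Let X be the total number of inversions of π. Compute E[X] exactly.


Write X = Σ X_I over the C(32, 2) = 496 pairs i < j, with X_I the indicator of one inversion.
There are 496 indicators.
For each fixed pair i < j, the values π(i) and π(j) are two distinct elements of {1, …, 32} in uniformly random order; by symmetry P[π(i) > π(j)] = 1/2.
By linearity: E[X] = 496 · (1/2) = C(32, 2) · (1/2) = 496/2 = 248 ≈ 248.00000.

E[X] = 248 = 248.00000.


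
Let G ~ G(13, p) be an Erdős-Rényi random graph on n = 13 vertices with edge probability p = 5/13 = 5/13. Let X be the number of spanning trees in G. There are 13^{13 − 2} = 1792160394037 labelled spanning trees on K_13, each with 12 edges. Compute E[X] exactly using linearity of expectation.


K_13 has 13^{13 − 2} = 1792160394037 labelled spanning trees.
For each such spanning tree H, let X_H = 1 if all 12 edges of H are present in G. Then P[X_H = 1] = p^{12} = (5/13)^{12} = 244140625/23298085122481.
Summing the indicators: E[X] = Σ_H E[X_H] = 1792160394037 · p^{12} = 1792160394037 · 244140625/23298085122481 = 244140625/13.
Numerically: E[X] ≈ 1.88e+07.

E[X] = 1792160394037 · (5/13)^{12} = 244140625/13 ≈ 1.88e+07.


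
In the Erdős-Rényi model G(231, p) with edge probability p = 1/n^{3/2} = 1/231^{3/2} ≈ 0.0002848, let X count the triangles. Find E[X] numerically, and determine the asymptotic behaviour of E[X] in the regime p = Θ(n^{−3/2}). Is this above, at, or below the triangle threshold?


Number of potential triangles: C(231, 3) = 2027795.
Each occurs with probability p³ ≈ (0.0002848)³ ≈ 2.310713e-11.
By linearity: E[X] = C(231, 3)·p³ ≈ 2027795 · 2.310713e-11 ≈ 0.0000.
Since α = 3/2 > 1, p = c/n^{3/2} = o(1/n) is below the triangle threshold p ~ 1/n. Asymptotically E[X] ~ (c³/6)·n^{3(1−α)} = (1³/6)·n^{-1.5} → 0, so by Markov's inequality G has no triangles w.h.p.

E[X] ≈ 0.0000; in regime p = Θ(1/n^{3/2}) E[X] tends to 0 (below the triangle threshold p ~ 1/n).


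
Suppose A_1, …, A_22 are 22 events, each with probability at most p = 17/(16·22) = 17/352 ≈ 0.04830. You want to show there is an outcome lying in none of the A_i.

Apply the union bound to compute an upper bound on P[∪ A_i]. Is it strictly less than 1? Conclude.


Union bound: P[∪_{i=1}^{22} A_i] ≤ Σ_i P[A_i] ≤ 22·p = 22·(17/352) = 17/16.
Numerically: 17/16 ≈ 1.06250.
Is 17/16 < 1? NO.
Since the bound 17/16 is ≥ 1, the union bound is uninformative here; it does NOT by itself certify existence.

22·p = 17/16 ≈ 1.06250; existence NOT certified by the union bound.


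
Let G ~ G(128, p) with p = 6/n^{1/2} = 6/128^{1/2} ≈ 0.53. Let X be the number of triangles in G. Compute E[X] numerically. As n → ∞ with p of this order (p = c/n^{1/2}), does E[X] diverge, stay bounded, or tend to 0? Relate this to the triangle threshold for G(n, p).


Number of potential triangles: C(128, 3) = 341376.
Each occurs with probability p³ ≈ (0.53)³ ≈ 1.49155e-01.
By linearity: E[X] = C(128, 3)·p³ ≈ 341376 · 1.49155e-01 ≈ 50918.052.
Since α = 1/2 < 1, p = c/n^{1/2} ≫ 1/n is above the triangle threshold p ~ 1/n. Asymptotically E[X] ~ (c³/6)·n^{3(1−α)} = (6³/6)·n^{1.5} → ∞; triangles are abundant w.h.p.

E[X] ≈ 50918.052; in regime p = Θ(1/n^{1/2}) E[X] diverges (above the triangle threshold p ~ 1/n).


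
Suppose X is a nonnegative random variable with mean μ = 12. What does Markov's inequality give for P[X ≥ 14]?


μ = E[X] = 12, a = 14.
Markov: P[X ≥ 14] ≤ μ/a = (12)/14 = 6/7.
Numerically: ≈ 0.857.
(Since a = 14 > μ = 12.000, the bound 6/7 is < 1 and informative.)

P[X ≥ 14] ≤ 6/7 ≈ 0.857.


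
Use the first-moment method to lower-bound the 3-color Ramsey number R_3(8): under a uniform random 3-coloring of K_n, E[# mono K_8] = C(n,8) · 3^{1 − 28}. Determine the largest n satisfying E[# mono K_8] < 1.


We need C(n, 8) · 3^{1 − 28} < 1, i.e. C(n, 8) < 3^{28 − 1} = 7625597484987.
Check values of n near the boundary:
  n = 152: C(152, 8) = 5859727868575; 5859727868575 < 7625597484987? YES
  n = 153: C(153, 8) = 6183023199255; 6183023199255 < 7625597484987? YES
  n = 154: C(154, 8) = 6521818990995; 6521818990995 < 7625597484987? YES
  n = 155: C(155, 8) = 6876747915675; 6876747915675 < 7625597484987? YES
  n = 156: C(156, 8) = 7248464019225; 7248464019225 < 7625597484987? YES
  n = 157: C(157, 8) = 7637643295425; 7637643295425 < 7625597484987? NO
  n = 158: C(158, 8) = 8044984271181; 8044984271181 < 7625597484987? NO
The largest n with C(n, 8) < 7625597484987 is n = 156 (where E[X] = 805384891025/847288609443 ≈ 0.9505). Hence R_3(8) > 156, i.e. R_3(8) ≥ 157.

Largest n = 156; hence R_3(8) > 156.


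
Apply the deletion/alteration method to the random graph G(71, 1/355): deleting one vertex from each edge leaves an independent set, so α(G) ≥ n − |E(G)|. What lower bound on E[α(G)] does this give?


E[|E(G)|] = C(71, 2)·p = 2485 · (1/355) = 7.
E[α(G)] ≥ n − E[|E(G)|] = 71 − 7 = 64.
Numerically: ≈ 64.000000.
(This is only a lower bound; the true E[α(G)] may be larger.)

E[α(G)] ≥ 64 ≈ 64.000000.


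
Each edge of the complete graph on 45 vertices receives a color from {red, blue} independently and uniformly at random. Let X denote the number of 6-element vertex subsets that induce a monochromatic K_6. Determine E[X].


Let X = Σ_S X_S over the C(45, 6) = 8145060 subsets S of size 6, where X_S = 1 if the K_6 on S is monochromatic.
For a fixed S, the K_6 on S has C(6, 2) = 15 edges. P[all 15 edges red] = (1/2)^15, and likewise for blue, so P[monochromatic] = 2·(1/2)^15 = 2^{1 − 15} = 1/16384.
By linearity: E[X] = C(45, 6) · 2^{1 − 15} = 8145060 · 1/16384 = 2036265/4096.
Numerically: E[X] ≈ 497.135.

E[X] = C(45,6)·2^(1−C(6,2)) = 2036265/4096 ≈ 497.135.


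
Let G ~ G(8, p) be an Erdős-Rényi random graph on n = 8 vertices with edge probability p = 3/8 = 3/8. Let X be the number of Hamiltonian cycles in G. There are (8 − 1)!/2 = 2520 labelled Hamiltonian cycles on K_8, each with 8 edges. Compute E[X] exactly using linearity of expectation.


K_8 has (8 − 1)!/2 = 2520 labelled Hamiltonian cycles.
For each such Hamiltonian cycle H, let X_H = 1 if all 8 edges of H are present in G. Then P[X_H = 1] = p^{8} = (3/8)^{8} = 6561/16777216.
By linearity of expectation: E[X] = Σ_H E[X_H] = 2520 · p^{8} = 2520 · 6561/16777216 = 2066715/2097152.
Numerically: E[X] ≈ 0.98549.

E[X] = 2520 · (3/8)^{8} = 2066715/2097152 ≈ 0.98549.


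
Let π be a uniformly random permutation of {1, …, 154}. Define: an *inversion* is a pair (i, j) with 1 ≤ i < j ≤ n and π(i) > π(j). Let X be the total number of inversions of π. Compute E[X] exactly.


Write X = Σ X_I over the C(154, 2) = 11781 pairs i < j, with X_I the indicator of one inversion.
There are 11781 indicators.
For each fixed pair i < j, the values π(i) and π(j) are two distinct elements of {1, …, 154} in uniformly random order; by symmetry P[π(i) > π(j)] = 1/2.
By linearity: E[X] = 11781 · (1/2) = C(154, 2) · (1/2) = 11781/2 = 11781/2 ≈ 5890.50000.

E[X] = 11781/2 = 5890.50000.


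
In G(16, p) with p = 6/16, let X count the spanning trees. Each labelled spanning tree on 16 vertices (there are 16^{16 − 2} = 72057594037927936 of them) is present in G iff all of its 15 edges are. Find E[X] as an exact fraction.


K_16 has 16^{16 − 2} = 72057594037927936 labelled spanning trees.
For each such spanning tree H, let X_H = 1 if all 15 edges of H are present in G. Then P[X_H = 1] = p^{15} = (3/8)^{15} = 14348907/35184372088832.
By linearity: E[X] = Σ_H E[X_H] = 72057594037927936 · p^{15} = 72057594037927936 · 14348907/35184372088832 = 29386561536.
Numerically: E[X] ≈ 2.93866e+10.

E[X] = 72057594037927936 · (3/8)^{15} = 29386561536 ≈ 2.93866e+10.


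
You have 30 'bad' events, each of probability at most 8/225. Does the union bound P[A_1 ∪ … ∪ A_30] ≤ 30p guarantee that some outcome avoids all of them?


Union bound: P[∪_{i=1}^{30} A_i] ≤ Σ_i P[A_i] ≤ 30·p = 30·(8/225) = 16/15.
Numerically: 16/15 ≈ 1.066667.
Is 16/15 < 1? NO.
Since the bound 16/15 is ≥ 1, the union bound is uninformative here; it does NOT by itself certify existence.

30·p = 16/15 ≈ 1.066667; existence NOT certified by the union bound.


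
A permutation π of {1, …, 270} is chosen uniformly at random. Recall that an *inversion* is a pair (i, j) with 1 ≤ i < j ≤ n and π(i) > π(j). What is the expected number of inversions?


Write X = Σ X_I over the C(270, 2) = 36315 pairs i < j, with X_I the indicator of one inversion.
There are 36315 indicators.
For each fixed pair i < j, the values π(i) and π(j) are two distinct elements of {1, …, 270} in uniformly random order; by symmetry P[π(i) > π(j)] = 1/2.
By linearity: E[X] = 36315 · (1/2) = C(270, 2) · (1/2) = 36315/2 = 36315/2 ≈ 18157.500000.

E[X] = 36315/2 = 18157.500000.


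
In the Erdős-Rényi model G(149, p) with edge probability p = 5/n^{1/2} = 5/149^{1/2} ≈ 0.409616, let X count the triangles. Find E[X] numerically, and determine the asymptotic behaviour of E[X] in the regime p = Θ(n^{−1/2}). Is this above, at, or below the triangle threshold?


Number of potential triangles: C(149, 3) = 540274.
Each occurs with probability p³ ≈ (0.409616)³ ≈ 6.87275101e-02.
By linearity: E[X] = C(149, 3)·p³ ≈ 540274 · 6.87275101e-02 ≈ 37131.686798.
Since α = 1/2 < 1, p = c/n^{1/2} ≫ 1/n is above the triangle threshold p ~ 1/n. Asymptotically E[X] ~ (c³/6)·n^{3(1−α)} = (5³/6)·n^{1.5} → ∞; triangles are abundant w.h.p.

E[X] ≈ 37131.686798; in regime p = Θ(1/n^{1/2}) E[X] diverges (above the triangle threshold p ~ 1/n).


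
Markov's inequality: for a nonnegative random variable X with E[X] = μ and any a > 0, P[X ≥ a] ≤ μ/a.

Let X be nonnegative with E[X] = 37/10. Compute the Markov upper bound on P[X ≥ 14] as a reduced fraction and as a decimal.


μ = E[X] = 37/10, a = 14.
Markov: P[X ≥ 14] ≤ μ/a = (37/10)/14 = 37/140.
Numerically: ≈ 0.26429.
(Since a = 14 > μ = 3.70000, the bound 37/140 is < 1 and informative.)

P[X ≥ 14] ≤ 37/140 ≈ 0.26429.


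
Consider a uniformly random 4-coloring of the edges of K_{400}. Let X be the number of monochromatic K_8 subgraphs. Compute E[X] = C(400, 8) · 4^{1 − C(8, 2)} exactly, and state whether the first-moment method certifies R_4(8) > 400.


E[X] = C(400, 8) · 4^{1 − 28} = 15148408086508950 · 4^{−27} = 15148408086508950/18014398509481984.
As a reduced fraction: E[X] = 7574204043254475/9007199254740992 ≈ 0.840906.
Is E[X] < 1? YES.
Since E[X] < 1, there exists a 4-coloring of K_{400} with no monochromatic K_8; hence R_4(8) > 400.

E[X] = 7574204043254475/9007199254740992 ≈ 0.840906; E[X] < 1, so R_4(8) > 400.


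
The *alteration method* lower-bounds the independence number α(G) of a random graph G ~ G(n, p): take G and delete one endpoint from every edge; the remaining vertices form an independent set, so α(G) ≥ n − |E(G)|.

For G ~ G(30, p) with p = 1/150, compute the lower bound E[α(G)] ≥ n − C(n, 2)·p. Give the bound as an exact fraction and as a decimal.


E[|E(G)|] = C(30, 2)·p = 435 · (1/150) = 29/10.
E[α(G)] ≥ n − E[|E(G)|] = 30 − 29/10 = 271/10.
Numerically: ≈ 27.100.
(This is only a lower bound; the true E[α(G)] may be larger.)

E[α(G)] ≥ 271/10 ≈ 27.100.


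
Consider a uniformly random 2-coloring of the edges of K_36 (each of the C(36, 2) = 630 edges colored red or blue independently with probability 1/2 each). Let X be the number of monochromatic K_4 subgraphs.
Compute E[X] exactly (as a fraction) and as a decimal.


Let X = Σ_S X_S over the C(36, 4) = 58905 subsets S of size 4, where X_S = 1 if the K_4 on S is monochromatic.
For a fixed S, the K_4 on S has C(4, 2) = 6 edges. P[all 6 edges red] = (1/2)^6, and likewise for blue, so P[monochromatic] = 2·(1/2)^6 = 2^{1 − 6} = 1/32.
By linearity: E[X] = C(36, 4) · 2^{1 − 6} = 58905 · 1/32 = 58905/32.
Numerically: E[X] ≈ 1840.781.

E[X] = C(36,4)·2^(1−C(4,2)) = 58905/32 ≈ 1840.781.


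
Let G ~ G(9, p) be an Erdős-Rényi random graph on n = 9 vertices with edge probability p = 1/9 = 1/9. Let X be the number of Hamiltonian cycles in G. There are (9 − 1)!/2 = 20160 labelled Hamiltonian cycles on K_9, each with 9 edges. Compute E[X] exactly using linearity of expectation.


K_9 has (9 − 1)!/2 = 20160 labelled Hamiltonian cycles.
For each such Hamiltonian cycle H, let X_H = 1 if all 9 edges of H are present in G. Then P[X_H = 1] = p^{9} = (1/9)^{9} = 1/387420489.
By linearity: E[X] = Σ_H E[X_H] = 20160 · p^{9} = 20160 · 1/387420489 = 2240/43046721.
Numerically: E[X] ≈ 5.2036e-05.

E[X] = 20160 · (1/9)^{9} = 2240/43046721 ≈ 5.2036e-05.


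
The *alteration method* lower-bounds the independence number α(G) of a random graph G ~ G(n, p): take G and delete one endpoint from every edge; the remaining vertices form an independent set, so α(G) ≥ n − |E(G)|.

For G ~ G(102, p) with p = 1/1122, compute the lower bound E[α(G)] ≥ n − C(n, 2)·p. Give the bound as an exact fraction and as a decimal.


E[|E(G)|] = C(102, 2)·p = 5151 · (1/1122) = 101/22.
E[α(G)] ≥ n − E[|E(G)|] = 102 − 101/22 = 2143/22.
Numerically: ≈ 97.409091.
(This is only a lower bound; the true E[α(G)] may be larger.)

E[α(G)] ≥ 2143/22 ≈ 97.409091.


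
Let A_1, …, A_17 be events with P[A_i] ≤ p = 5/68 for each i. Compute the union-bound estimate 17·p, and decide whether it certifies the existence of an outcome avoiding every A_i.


Union bound: P[∪_{i=1}^{17} A_i] ≤ Σ_i P[A_i] ≤ 17·p = 17·(5/68) = 5/4.
Numerically: 5/4 ≈ 1.2500.
Is 5/4 < 1? NO.
Since the bound 5/4 is ≥ 1, the union bound is uninformative here; it does NOT by itself certify existence.

17·p = 5/4 ≈ 1.2500; existence NOT certified by the union bound.


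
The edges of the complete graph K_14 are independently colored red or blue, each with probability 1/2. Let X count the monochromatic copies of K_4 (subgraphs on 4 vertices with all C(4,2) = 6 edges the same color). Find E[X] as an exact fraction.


Let X = Σ_S X_S over the C(14, 4) = 1001 subsets S of size 4, where X_S = 1 if the K_4 on S is monochromatic.
For a fixed S, the K_4 on S has C(4, 2) = 6 edges. P[all 6 edges red] = (1/2)^6, and likewise for blue, so P[monochromatic] = 2·(1/2)^6 = 2^{1 − 6} = 1/32.
Summing: E[X] = C(14, 4) · 2^{1 − 6} = 1001 · 1/32 = 1001/32.
Numerically: E[X] ≈ 31.28125.

E[X] = C(14,4)·2^(1−C(4,2)) = 1001/32 ≈ 31.28125.


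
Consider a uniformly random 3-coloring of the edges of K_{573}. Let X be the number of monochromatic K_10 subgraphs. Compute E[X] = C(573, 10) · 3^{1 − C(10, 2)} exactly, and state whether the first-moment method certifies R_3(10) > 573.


E[X] = C(573, 10) · 3^{1 − 45} = 971597135635805762226 · 3^{−44} = 971597135635805762226/984770902183611232881.
As a reduced fraction: E[X] = 35985079097622435638/36472996377170786403 ≈ 0.9866.
Is E[X] < 1? YES.
Since E[X] < 1, there exists a 3-coloring of K_{573} with no monochromatic K_10; hence R_3(10) > 573.

E[X] = 35985079097622435638/36472996377170786403 ≈ 0.9866; E[X] < 1, so R_3(10) > 573.


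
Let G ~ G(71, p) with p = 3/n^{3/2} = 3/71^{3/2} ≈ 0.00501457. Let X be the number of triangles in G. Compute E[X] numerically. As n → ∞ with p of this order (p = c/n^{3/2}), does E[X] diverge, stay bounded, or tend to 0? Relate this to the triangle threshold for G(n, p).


Number of potential triangles: C(71, 3) = 57155.
Each occurs with probability p³ ≈ (0.00501457)³ ≈ 1.26095967e-07.
By linearity: E[X] = C(71, 3)·p³ ≈ 57155 · 1.26095967e-07 ≈ 0.007207.
Since α = 3/2 > 1, p = c/n^{3/2} = o(1/n) is below the triangle threshold p ~ 1/n. Asymptotically E[X] ~ (c³/6)·n^{3(1−α)} = (3³/6)·n^{-1.5} → 0, so by Markov's inequality G has no triangles w.h.p.

E[X] ≈ 0.007207; in regime p = Θ(1/n^{3/2}) E[X] tends to 0 (below the triangle threshold p ~ 1/n).


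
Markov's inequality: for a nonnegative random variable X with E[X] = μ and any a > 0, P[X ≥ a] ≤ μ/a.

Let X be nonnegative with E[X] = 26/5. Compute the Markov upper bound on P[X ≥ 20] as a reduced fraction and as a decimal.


μ = E[X] = 26/5, a = 20.
Markov: P[X ≥ 20] ≤ μ/a = (26/5)/20 = 13/50.
Numerically: ≈ 0.2600.
(Since a = 20 > μ = 5.2000, the bound 13/50 is < 1 and informative.)

P[X ≥ 20] ≤ 13/50 ≈ 0.2600.


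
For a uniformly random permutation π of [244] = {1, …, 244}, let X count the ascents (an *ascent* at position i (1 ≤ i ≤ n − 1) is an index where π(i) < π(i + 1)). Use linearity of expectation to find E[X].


Write X = Σ X_I over i = 1, …, 243, with X_I the indicator of one ascent.
There are 243 indicators.
For each fixed i, the pair (π(i), π(i+1)) is a uniformly random ordered pair of distinct values from {1, …, 244}; by symmetry P[π(i) < π(i+1)] = 1/2.
By linearity: E[X] = 243 · (1/2) = (244 − 1) · (1/2) = 243/2 ≈ 121.50000.

E[X] = 243/2 = 121.50000.


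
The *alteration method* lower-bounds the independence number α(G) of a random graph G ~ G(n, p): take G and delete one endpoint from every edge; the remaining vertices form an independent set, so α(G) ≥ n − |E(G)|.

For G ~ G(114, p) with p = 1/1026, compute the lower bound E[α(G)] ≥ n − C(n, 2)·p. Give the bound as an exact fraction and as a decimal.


E[|E(G)|] = C(114, 2)·p = 6441 · (1/1026) = 113/18.
E[α(G)] ≥ n − E[|E(G)|] = 114 − 113/18 = 1939/18.
Numerically: ≈ 107.7222.
(This is only a lower bound; the true E[α(G)] may be larger.)

E[α(G)] ≥ 1939/18 ≈ 107.7222.


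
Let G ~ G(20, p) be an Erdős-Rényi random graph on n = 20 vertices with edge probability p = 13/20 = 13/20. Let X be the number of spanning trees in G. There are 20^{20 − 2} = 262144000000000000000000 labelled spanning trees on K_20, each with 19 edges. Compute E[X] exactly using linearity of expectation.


K_20 has 20^{20 − 2} = 262144000000000000000000 labelled spanning trees.
For each such spanning tree H, let X_H = 1 if all 19 edges of H are present in G. Then P[X_H = 1] = p^{19} = (13/20)^{19} = 1461920290375446110677/5242880000000000000000000.
By linearity: E[X] = Σ_H E[X_H] = 262144000000000000000000 · p^{19} = 262144000000000000000000 · 1461920290375446110677/5242880000000000000000000 = 1461920290375446110677/20.
Numerically: E[X] ≈ 7.31e+19.

E[X] = 262144000000000000000000 · (13/20)^{19} = 1461920290375446110677/20 ≈ 7.31e+19.


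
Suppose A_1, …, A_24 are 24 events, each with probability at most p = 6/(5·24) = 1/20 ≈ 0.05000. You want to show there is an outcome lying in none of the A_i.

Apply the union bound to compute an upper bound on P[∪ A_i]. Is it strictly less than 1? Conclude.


Union bound: P[∪_{i=1}^{24} A_i] ≤ Σ_i P[A_i] ≤ 24·p = 24·(1/20) = 6/5.
Numerically: 6/5 ≈ 1.20000.
Is 6/5 < 1? NO.
Since the bound 6/5 is ≥ 1, the union bound is uninformative here; it does NOT by itself certify existence.

24·p = 6/5 ≈ 1.20000; existence NOT certified by the union bound.


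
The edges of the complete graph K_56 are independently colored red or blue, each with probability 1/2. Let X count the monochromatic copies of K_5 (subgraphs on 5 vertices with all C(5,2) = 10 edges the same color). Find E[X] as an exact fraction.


Let X = Σ_S X_S over the C(56, 5) = 3819816 subsets S of size 5, where X_S = 1 if the K_5 on S is monochromatic.
For a fixed S, the K_5 on S has C(5, 2) = 10 edges. P[all 10 edges red] = (1/2)^10, and likewise for blue, so P[monochromatic] = 2·(1/2)^10 = 2^{1 − 10} = 1/512.
By linearity of expectation: E[X] = C(56, 5) · 2^{1 − 10} = 3819816 · 1/512 = 477477/64.
Numerically: E[X] ≈ 7460.57812.

E[X] = C(56,5)·2^(1−C(5,2)) = 477477/64 ≈ 7460.57812.


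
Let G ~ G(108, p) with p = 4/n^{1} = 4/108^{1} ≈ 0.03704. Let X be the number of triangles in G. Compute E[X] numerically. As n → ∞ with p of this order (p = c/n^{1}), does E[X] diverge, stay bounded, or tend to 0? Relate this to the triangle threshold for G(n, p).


Number of potential triangles: C(108, 3) = 204156.
Each occurs with probability p³ ≈ (0.03704)³ ≈ 5.080526e-05.
By linearity: E[X] = C(108, 3)·p³ ≈ 204156 · 5.080526e-05 ≈ 10.3722.
Here α = 1, so p = 4/n is exactly at the triangle threshold p ~ 1/n. Asymptotically E[X] → c³/6 = 4³/6 = 32/3 ≈ 10.6667, a bounded constant. In this regime the triangle count is asymptotically Poisson(c³/6).

E[X] ≈ 10.3722; in regime p = Θ(1/n^{1}) E[X] stays bounded (at the triangle threshold p ~ 1/n).


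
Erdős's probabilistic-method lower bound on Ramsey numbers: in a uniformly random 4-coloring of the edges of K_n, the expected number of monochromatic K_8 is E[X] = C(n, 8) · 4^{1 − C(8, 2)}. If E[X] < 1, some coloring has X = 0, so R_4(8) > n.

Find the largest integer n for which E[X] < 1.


We need C(n, 8) · 4^{1 − 28} < 1, i.e. C(n, 8) < 4^{28 − 1} = 18014398509481984.
Check values of n near the boundary:
  n = 402: C(402, 8) = 15770615726749950; 15770615726749950 < 18014398509481984? YES
  n = 403: C(403, 8) = 16090020602228430; 16090020602228430 < 18014398509481984? YES
  n = 404: C(404, 8) = 16415071523485570; 16415071523485570 < 18014398509481984? YES
  n = 405: C(405, 8) = 16745853821188050; 16745853821188050 < 18014398509481984? YES
  n = 406: C(406, 8) = 17082453897995850; 17082453897995850 < 18014398509481984? YES
  n = 407: C(407, 8) = 17424959239309050; 17424959239309050 < 18014398509481984? YES
  n = 408: C(408, 8) = 17773458424095231; 17773458424095231 < 18014398509481984? YES
  n = 409: C(409, 8) = 18128041135797879; 18128041135797879 < 18014398509481984? NO
  n = 410: C(410, 8) = 18488798173326195; 18488798173326195 < 18014398509481984? NO
  n = 411: C(411, 8) = 18855821462126715; 18855821462126715 < 18014398509481984? NO
The largest n with C(n, 8) < 18014398509481984 is n = 408 (where E[X] = 17773458424095231/18014398509481984 ≈ 0.9866251). Hence R_4(8) > 408, i.e. R_4(8) ≥ 409.

Largest n = 408; hence R_4(8) > 408.


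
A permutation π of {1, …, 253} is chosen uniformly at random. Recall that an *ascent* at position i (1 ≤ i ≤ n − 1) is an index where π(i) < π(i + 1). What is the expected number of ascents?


Write X = Σ X_I over i = 1, …, 252, with X_I the indicator of one ascent.
There are 252 indicators.
For each fixed i, the pair (π(i), π(i+1)) is a uniformly random ordered pair of distinct values from {1, …, 253}; by symmetry P[π(i) < π(i+1)] = 1/2.
By linearity: E[X] = 252 · (1/2) = (253 − 1) · (1/2) = 126 ≈ 126.000000.

E[X] = 126 = 126.000000.


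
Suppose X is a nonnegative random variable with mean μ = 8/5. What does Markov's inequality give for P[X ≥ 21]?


μ = E[X] = 8/5, a = 21.
Markov: P[X ≥ 21] ≤ μ/a = (8/5)/21 = 8/105.
Numerically: ≈ 0.076190.
(Since a = 21 > μ = 1.600000, the bound 8/105 is < 1 and informative.)

P[X ≥ 21] ≤ 8/105 ≈ 0.076190.


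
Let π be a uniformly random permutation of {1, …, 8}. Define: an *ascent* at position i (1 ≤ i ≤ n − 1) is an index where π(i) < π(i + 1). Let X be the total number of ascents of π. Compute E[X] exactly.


Write X = Σ X_I over i = 1, …, 7, with X_I the indicator of one ascent.
There are 7 indicators.
For each fixed i, the pair (π(i), π(i+1)) is a uniformly random ordered pair of distinct values from {1, …, 8}; by symmetry P[π(i) < π(i+1)] = 1/2.
By linearity: E[X] = 7 · (1/2) = (8 − 1) · (1/2) = 7/2 ≈ 3.50000.

E[X] = 7/2 = 3.50000.


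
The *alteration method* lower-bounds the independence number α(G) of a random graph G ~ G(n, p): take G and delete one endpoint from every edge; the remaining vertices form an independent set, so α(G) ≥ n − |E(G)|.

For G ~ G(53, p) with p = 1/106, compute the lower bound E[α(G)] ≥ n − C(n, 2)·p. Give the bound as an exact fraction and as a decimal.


E[|E(G)|] = C(53, 2)·p = 1378 · (1/106) = 13.
E[α(G)] ≥ n − E[|E(G)|] = 53 − 13 = 40.
Numerically: ≈ 40.0000.
(This is only a lower bound; the true E[α(G)] may be larger.)

E[α(G)] ≥ 40 ≈ 40.0000.


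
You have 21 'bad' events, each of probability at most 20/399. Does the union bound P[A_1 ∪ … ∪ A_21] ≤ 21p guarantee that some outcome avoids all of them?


Union bound: P[∪_{i=1}^{21} A_i] ≤ Σ_i P[A_i] ≤ 21·p = 21·(20/399) = 20/19.
Numerically: 20/19 ≈ 1.05263.
Is 20/19 < 1? NO.
Since the bound 20/19 is ≥ 1, the union bound is uninformative here; it does NOT by itself certify existence.

21·p = 20/19 ≈ 1.05263; existence NOT certified by the union bound.


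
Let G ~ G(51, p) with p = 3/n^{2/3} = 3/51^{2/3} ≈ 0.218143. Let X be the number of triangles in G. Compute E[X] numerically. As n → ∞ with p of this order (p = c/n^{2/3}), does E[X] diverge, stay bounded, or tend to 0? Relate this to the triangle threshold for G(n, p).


Number of potential triangles: C(51, 3) = 20825.
Each occurs with probability p³ ≈ (0.218143)³ ≈ 1.03806228e-02.
By linearity: E[X] = C(51, 3)·p³ ≈ 20825 · 1.03806228e-02 ≈ 216.176471.
Since α = 2/3 < 1, p = c/n^{2/3} ≫ 1/n is above the triangle threshold p ~ 1/n. Asymptotically E[X] ~ (c³/6)·n^{3(1−α)} = (3³/6)·n^{1} → ∞; triangles are abundant w.h.p.

E[X] ≈ 216.176471; in regime p = Θ(1/n^{2/3}) E[X] diverges (above the triangle threshold p ~ 1/n).


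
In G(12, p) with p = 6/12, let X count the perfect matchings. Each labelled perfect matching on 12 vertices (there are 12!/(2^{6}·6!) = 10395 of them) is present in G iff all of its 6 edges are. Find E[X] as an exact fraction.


K_12 has 12!/(2^{6}·6!) = 10395 labelled perfect matchings.
For each such perfect matching H, let X_H = 1 if all 6 edges of H are present in G. Then P[X_H = 1] = p^{6} = (1/2)^{6} = 1/64.
By linearity: E[X] = Σ_H E[X_H] = 10395 · p^{6} = 10395 · 1/64 = 10395/64.
Numerically: E[X] ≈ 162.

E[X] = 10395 · (1/2)^{6} = 10395/64 ≈ 162.


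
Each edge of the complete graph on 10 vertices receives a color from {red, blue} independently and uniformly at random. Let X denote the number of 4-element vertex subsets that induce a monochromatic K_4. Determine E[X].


Let X = Σ_S X_S over the C(10, 4) = 210 subsets S of size 4, where X_S = 1 if the K_4 on S is monochromatic.
For a fixed S, the K_4 on S has C(4, 2) = 6 edges. P[all 6 edges red] = (1/2)^6, and likewise for blue, so P[monochromatic] = 2·(1/2)^6 = 2^{1 − 6} = 1/32.
By linearity of expectation: E[X] = C(10, 4) · 2^{1 − 6} = 210 · 1/32 = 105/16.
Numerically: E[X] ≈ 6.562.

E[X] = C(10,4)·2^(1−C(4,2)) = 105/16 ≈ 6.562.
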